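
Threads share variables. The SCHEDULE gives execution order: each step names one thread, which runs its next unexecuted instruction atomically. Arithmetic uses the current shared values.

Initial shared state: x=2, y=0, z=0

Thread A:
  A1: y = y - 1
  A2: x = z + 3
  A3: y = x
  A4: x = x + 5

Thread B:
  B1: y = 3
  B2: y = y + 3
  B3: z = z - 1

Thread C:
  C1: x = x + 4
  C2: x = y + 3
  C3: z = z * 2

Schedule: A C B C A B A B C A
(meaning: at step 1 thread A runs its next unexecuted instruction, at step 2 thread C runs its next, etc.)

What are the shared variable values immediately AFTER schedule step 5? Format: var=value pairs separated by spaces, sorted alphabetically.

Answer: x=3 y=3 z=0

Derivation:
Step 1: thread A executes A1 (y = y - 1). Shared: x=2 y=-1 z=0. PCs: A@1 B@0 C@0
Step 2: thread C executes C1 (x = x + 4). Shared: x=6 y=-1 z=0. PCs: A@1 B@0 C@1
Step 3: thread B executes B1 (y = 3). Shared: x=6 y=3 z=0. PCs: A@1 B@1 C@1
Step 4: thread C executes C2 (x = y + 3). Shared: x=6 y=3 z=0. PCs: A@1 B@1 C@2
Step 5: thread A executes A2 (x = z + 3). Shared: x=3 y=3 z=0. PCs: A@2 B@1 C@2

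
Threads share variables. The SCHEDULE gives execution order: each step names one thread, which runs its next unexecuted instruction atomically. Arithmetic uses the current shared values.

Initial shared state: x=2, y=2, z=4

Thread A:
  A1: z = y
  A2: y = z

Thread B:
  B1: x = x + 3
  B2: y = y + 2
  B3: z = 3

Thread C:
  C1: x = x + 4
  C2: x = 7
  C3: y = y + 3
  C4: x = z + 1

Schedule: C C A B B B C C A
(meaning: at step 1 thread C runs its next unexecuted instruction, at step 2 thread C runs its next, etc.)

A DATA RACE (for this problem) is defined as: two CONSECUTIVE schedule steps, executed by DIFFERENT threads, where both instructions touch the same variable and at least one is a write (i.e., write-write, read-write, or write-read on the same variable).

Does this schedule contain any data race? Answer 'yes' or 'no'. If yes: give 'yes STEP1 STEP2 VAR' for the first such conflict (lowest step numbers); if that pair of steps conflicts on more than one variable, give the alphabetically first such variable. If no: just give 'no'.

Answer: no

Derivation:
Steps 1,2: same thread (C). No race.
Steps 2,3: C(r=-,w=x) vs A(r=y,w=z). No conflict.
Steps 3,4: A(r=y,w=z) vs B(r=x,w=x). No conflict.
Steps 4,5: same thread (B). No race.
Steps 5,6: same thread (B). No race.
Steps 6,7: B(r=-,w=z) vs C(r=y,w=y). No conflict.
Steps 7,8: same thread (C). No race.
Steps 8,9: C(r=z,w=x) vs A(r=z,w=y). No conflict.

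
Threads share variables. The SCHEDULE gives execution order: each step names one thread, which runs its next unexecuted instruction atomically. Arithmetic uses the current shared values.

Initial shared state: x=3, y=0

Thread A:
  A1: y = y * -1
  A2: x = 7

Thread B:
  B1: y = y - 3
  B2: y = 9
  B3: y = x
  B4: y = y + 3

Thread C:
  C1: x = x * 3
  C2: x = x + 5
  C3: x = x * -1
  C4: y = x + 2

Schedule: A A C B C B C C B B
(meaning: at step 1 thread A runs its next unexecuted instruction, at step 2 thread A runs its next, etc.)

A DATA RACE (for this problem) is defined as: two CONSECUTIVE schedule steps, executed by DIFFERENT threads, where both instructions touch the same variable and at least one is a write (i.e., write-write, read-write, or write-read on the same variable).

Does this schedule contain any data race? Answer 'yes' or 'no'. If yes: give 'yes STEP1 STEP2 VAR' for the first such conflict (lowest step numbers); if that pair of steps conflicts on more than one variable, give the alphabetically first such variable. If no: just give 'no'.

Steps 1,2: same thread (A). No race.
Steps 2,3: A(x = 7) vs C(x = x * 3). RACE on x (W-W).
Steps 3,4: C(r=x,w=x) vs B(r=y,w=y). No conflict.
Steps 4,5: B(r=y,w=y) vs C(r=x,w=x). No conflict.
Steps 5,6: C(r=x,w=x) vs B(r=-,w=y). No conflict.
Steps 6,7: B(r=-,w=y) vs C(r=x,w=x). No conflict.
Steps 7,8: same thread (C). No race.
Steps 8,9: C(y = x + 2) vs B(y = x). RACE on y (W-W).
Steps 9,10: same thread (B). No race.
First conflict at steps 2,3.

Answer: yes 2 3 x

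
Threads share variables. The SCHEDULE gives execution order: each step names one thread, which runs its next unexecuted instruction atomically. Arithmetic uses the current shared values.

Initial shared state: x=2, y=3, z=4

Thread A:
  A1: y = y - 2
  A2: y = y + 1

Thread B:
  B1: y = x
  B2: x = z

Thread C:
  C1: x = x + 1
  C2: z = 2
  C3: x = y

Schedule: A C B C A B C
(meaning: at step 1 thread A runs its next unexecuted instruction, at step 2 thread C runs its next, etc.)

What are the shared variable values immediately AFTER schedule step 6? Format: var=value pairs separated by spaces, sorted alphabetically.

Answer: x=2 y=4 z=2

Derivation:
Step 1: thread A executes A1 (y = y - 2). Shared: x=2 y=1 z=4. PCs: A@1 B@0 C@0
Step 2: thread C executes C1 (x = x + 1). Shared: x=3 y=1 z=4. PCs: A@1 B@0 C@1
Step 3: thread B executes B1 (y = x). Shared: x=3 y=3 z=4. PCs: A@1 B@1 C@1
Step 4: thread C executes C2 (z = 2). Shared: x=3 y=3 z=2. PCs: A@1 B@1 C@2
Step 5: thread A executes A2 (y = y + 1). Shared: x=3 y=4 z=2. PCs: A@2 B@1 C@2
Step 6: thread B executes B2 (x = z). Shared: x=2 y=4 z=2. PCs: A@2 B@2 C@2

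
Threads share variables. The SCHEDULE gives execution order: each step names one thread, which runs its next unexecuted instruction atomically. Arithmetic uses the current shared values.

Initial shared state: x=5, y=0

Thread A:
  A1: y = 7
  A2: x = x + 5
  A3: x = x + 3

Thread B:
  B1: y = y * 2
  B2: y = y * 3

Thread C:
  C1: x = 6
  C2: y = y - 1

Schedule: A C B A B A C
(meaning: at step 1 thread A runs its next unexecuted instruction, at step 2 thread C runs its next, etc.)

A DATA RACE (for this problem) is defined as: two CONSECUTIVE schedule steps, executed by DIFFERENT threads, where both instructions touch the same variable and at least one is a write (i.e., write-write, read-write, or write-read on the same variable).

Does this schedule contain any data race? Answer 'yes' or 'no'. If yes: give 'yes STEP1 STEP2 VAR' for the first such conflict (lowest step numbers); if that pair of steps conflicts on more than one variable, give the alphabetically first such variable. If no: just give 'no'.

Answer: no

Derivation:
Steps 1,2: A(r=-,w=y) vs C(r=-,w=x). No conflict.
Steps 2,3: C(r=-,w=x) vs B(r=y,w=y). No conflict.
Steps 3,4: B(r=y,w=y) vs A(r=x,w=x). No conflict.
Steps 4,5: A(r=x,w=x) vs B(r=y,w=y). No conflict.
Steps 5,6: B(r=y,w=y) vs A(r=x,w=x). No conflict.
Steps 6,7: A(r=x,w=x) vs C(r=y,w=y). No conflict.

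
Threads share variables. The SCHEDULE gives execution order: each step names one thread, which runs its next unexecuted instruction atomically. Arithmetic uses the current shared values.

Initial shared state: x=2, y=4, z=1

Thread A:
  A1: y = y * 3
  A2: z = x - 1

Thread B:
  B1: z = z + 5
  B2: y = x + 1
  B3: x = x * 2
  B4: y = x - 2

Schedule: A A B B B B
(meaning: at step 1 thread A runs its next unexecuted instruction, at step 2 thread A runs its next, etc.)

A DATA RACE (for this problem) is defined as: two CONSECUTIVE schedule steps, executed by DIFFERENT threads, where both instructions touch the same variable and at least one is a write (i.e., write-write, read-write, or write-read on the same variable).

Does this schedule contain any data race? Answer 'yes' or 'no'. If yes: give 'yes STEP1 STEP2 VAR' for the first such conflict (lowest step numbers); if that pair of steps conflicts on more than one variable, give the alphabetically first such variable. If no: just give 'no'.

Steps 1,2: same thread (A). No race.
Steps 2,3: A(z = x - 1) vs B(z = z + 5). RACE on z (W-W).
Steps 3,4: same thread (B). No race.
Steps 4,5: same thread (B). No race.
Steps 5,6: same thread (B). No race.
First conflict at steps 2,3.

Answer: yes 2 3 z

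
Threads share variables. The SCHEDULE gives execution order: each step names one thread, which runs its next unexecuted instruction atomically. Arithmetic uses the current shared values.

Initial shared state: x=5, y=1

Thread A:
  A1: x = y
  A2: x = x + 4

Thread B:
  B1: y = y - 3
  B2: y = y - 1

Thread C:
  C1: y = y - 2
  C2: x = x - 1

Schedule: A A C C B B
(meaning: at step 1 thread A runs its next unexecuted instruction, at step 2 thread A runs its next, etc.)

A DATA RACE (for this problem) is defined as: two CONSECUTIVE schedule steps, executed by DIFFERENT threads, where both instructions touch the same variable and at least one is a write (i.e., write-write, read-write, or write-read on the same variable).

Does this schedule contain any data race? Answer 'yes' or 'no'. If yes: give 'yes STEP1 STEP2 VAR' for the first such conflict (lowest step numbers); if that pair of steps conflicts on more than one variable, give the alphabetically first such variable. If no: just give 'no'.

Answer: no

Derivation:
Steps 1,2: same thread (A). No race.
Steps 2,3: A(r=x,w=x) vs C(r=y,w=y). No conflict.
Steps 3,4: same thread (C). No race.
Steps 4,5: C(r=x,w=x) vs B(r=y,w=y). No conflict.
Steps 5,6: same thread (B). No race.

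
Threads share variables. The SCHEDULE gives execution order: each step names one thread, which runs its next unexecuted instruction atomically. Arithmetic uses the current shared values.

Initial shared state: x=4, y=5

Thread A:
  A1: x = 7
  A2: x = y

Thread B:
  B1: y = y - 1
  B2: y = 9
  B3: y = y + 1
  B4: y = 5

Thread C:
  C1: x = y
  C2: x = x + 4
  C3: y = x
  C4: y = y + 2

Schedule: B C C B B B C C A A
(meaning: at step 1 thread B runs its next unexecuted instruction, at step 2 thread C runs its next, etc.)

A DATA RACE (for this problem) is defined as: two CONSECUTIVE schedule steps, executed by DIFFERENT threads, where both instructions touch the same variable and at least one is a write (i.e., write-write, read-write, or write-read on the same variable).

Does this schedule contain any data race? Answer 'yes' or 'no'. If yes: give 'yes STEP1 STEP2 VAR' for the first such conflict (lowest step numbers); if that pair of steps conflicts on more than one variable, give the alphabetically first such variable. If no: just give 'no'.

Answer: yes 1 2 y

Derivation:
Steps 1,2: B(y = y - 1) vs C(x = y). RACE on y (W-R).
Steps 2,3: same thread (C). No race.
Steps 3,4: C(r=x,w=x) vs B(r=-,w=y). No conflict.
Steps 4,5: same thread (B). No race.
Steps 5,6: same thread (B). No race.
Steps 6,7: B(y = 5) vs C(y = x). RACE on y (W-W).
Steps 7,8: same thread (C). No race.
Steps 8,9: C(r=y,w=y) vs A(r=-,w=x). No conflict.
Steps 9,10: same thread (A). No race.
First conflict at steps 1,2.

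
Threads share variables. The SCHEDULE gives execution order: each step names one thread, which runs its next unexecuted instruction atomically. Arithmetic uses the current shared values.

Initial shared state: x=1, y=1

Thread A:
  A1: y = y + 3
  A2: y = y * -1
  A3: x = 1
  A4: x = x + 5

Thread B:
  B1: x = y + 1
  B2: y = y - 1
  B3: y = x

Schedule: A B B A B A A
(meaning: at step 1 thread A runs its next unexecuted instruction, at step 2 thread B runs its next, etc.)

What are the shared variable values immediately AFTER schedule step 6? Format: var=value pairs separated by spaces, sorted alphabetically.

Answer: x=1 y=5

Derivation:
Step 1: thread A executes A1 (y = y + 3). Shared: x=1 y=4. PCs: A@1 B@0
Step 2: thread B executes B1 (x = y + 1). Shared: x=5 y=4. PCs: A@1 B@1
Step 3: thread B executes B2 (y = y - 1). Shared: x=5 y=3. PCs: A@1 B@2
Step 4: thread A executes A2 (y = y * -1). Shared: x=5 y=-3. PCs: A@2 B@2
Step 5: thread B executes B3 (y = x). Shared: x=5 y=5. PCs: A@2 B@3
Step 6: thread A executes A3 (x = 1). Shared: x=1 y=5. PCs: A@3 B@3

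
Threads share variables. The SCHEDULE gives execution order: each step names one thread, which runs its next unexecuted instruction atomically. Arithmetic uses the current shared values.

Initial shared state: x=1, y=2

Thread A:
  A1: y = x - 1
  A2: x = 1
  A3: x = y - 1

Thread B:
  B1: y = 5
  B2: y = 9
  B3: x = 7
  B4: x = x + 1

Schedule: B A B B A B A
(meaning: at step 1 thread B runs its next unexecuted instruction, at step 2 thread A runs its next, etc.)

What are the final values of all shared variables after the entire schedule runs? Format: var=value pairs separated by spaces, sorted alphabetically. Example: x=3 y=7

Answer: x=8 y=9

Derivation:
Step 1: thread B executes B1 (y = 5). Shared: x=1 y=5. PCs: A@0 B@1
Step 2: thread A executes A1 (y = x - 1). Shared: x=1 y=0. PCs: A@1 B@1
Step 3: thread B executes B2 (y = 9). Shared: x=1 y=9. PCs: A@1 B@2
Step 4: thread B executes B3 (x = 7). Shared: x=7 y=9. PCs: A@1 B@3
Step 5: thread A executes A2 (x = 1). Shared: x=1 y=9. PCs: A@2 B@3
Step 6: thread B executes B4 (x = x + 1). Shared: x=2 y=9. PCs: A@2 B@4
Step 7: thread A executes A3 (x = y - 1). Shared: x=8 y=9. PCs: A@3 B@4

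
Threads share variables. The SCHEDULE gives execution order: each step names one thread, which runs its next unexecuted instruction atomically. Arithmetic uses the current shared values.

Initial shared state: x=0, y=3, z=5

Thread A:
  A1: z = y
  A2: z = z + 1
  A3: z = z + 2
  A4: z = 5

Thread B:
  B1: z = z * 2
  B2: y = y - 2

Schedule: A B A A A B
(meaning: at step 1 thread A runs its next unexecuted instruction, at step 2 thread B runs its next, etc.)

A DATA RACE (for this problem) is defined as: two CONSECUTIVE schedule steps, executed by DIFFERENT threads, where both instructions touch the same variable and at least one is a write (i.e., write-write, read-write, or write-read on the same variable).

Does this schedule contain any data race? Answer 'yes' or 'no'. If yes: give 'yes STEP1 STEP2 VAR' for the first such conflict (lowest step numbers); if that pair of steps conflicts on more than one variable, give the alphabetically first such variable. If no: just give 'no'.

Steps 1,2: A(z = y) vs B(z = z * 2). RACE on z (W-W).
Steps 2,3: B(z = z * 2) vs A(z = z + 1). RACE on z (W-W).
Steps 3,4: same thread (A). No race.
Steps 4,5: same thread (A). No race.
Steps 5,6: A(r=-,w=z) vs B(r=y,w=y). No conflict.
First conflict at steps 1,2.

Answer: yes 1 2 z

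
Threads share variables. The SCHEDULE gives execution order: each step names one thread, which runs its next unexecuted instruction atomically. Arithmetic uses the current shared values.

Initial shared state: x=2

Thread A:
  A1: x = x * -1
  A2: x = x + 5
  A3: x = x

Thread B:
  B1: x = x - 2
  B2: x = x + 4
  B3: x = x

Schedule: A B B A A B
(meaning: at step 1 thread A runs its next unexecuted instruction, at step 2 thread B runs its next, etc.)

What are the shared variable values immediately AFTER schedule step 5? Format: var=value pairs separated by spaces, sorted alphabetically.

Answer: x=5

Derivation:
Step 1: thread A executes A1 (x = x * -1). Shared: x=-2. PCs: A@1 B@0
Step 2: thread B executes B1 (x = x - 2). Shared: x=-4. PCs: A@1 B@1
Step 3: thread B executes B2 (x = x + 4). Shared: x=0. PCs: A@1 B@2
Step 4: thread A executes A2 (x = x + 5). Shared: x=5. PCs: A@2 B@2
Step 5: thread A executes A3 (x = x). Shared: x=5. PCs: A@3 B@2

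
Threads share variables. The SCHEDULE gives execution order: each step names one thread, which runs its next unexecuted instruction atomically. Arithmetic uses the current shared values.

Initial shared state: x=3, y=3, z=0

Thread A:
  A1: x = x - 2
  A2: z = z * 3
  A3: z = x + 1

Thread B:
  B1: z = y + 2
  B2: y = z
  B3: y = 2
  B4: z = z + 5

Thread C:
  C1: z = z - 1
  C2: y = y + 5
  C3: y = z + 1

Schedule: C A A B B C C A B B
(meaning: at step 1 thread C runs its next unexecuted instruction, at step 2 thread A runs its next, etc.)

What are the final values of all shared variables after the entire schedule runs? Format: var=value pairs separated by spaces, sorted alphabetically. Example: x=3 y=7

Step 1: thread C executes C1 (z = z - 1). Shared: x=3 y=3 z=-1. PCs: A@0 B@0 C@1
Step 2: thread A executes A1 (x = x - 2). Shared: x=1 y=3 z=-1. PCs: A@1 B@0 C@1
Step 3: thread A executes A2 (z = z * 3). Shared: x=1 y=3 z=-3. PCs: A@2 B@0 C@1
Step 4: thread B executes B1 (z = y + 2). Shared: x=1 y=3 z=5. PCs: A@2 B@1 C@1
Step 5: thread B executes B2 (y = z). Shared: x=1 y=5 z=5. PCs: A@2 B@2 C@1
Step 6: thread C executes C2 (y = y + 5). Shared: x=1 y=10 z=5. PCs: A@2 B@2 C@2
Step 7: thread C executes C3 (y = z + 1). Shared: x=1 y=6 z=5. PCs: A@2 B@2 C@3
Step 8: thread A executes A3 (z = x + 1). Shared: x=1 y=6 z=2. PCs: A@3 B@2 C@3
Step 9: thread B executes B3 (y = 2). Shared: x=1 y=2 z=2. PCs: A@3 B@3 C@3
Step 10: thread B executes B4 (z = z + 5). Shared: x=1 y=2 z=7. PCs: A@3 B@4 C@3

Answer: x=1 y=2 z=7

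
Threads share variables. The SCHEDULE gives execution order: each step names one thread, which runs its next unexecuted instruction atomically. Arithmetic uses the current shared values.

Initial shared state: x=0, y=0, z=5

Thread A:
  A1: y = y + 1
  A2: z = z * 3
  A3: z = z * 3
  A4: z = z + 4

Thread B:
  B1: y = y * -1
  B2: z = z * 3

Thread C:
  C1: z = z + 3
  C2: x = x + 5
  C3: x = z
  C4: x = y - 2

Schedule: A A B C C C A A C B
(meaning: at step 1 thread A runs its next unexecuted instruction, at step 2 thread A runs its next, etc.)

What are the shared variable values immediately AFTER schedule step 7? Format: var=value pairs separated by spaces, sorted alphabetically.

Step 1: thread A executes A1 (y = y + 1). Shared: x=0 y=1 z=5. PCs: A@1 B@0 C@0
Step 2: thread A executes A2 (z = z * 3). Shared: x=0 y=1 z=15. PCs: A@2 B@0 C@0
Step 3: thread B executes B1 (y = y * -1). Shared: x=0 y=-1 z=15. PCs: A@2 B@1 C@0
Step 4: thread C executes C1 (z = z + 3). Shared: x=0 y=-1 z=18. PCs: A@2 B@1 C@1
Step 5: thread C executes C2 (x = x + 5). Shared: x=5 y=-1 z=18. PCs: A@2 B@1 C@2
Step 6: thread C executes C3 (x = z). Shared: x=18 y=-1 z=18. PCs: A@2 B@1 C@3
Step 7: thread A executes A3 (z = z * 3). Shared: x=18 y=-1 z=54. PCs: A@3 B@1 C@3

Answer: x=18 y=-1 z=54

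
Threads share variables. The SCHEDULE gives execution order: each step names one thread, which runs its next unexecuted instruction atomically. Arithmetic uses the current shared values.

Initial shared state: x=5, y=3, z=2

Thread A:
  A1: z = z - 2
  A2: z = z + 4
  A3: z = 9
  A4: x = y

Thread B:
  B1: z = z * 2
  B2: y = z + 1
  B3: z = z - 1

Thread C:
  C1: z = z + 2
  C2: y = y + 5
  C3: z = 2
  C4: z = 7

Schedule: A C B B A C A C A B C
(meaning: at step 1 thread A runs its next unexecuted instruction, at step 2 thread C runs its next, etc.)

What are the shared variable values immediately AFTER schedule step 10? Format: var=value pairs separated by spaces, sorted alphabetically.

Step 1: thread A executes A1 (z = z - 2). Shared: x=5 y=3 z=0. PCs: A@1 B@0 C@0
Step 2: thread C executes C1 (z = z + 2). Shared: x=5 y=3 z=2. PCs: A@1 B@0 C@1
Step 3: thread B executes B1 (z = z * 2). Shared: x=5 y=3 z=4. PCs: A@1 B@1 C@1
Step 4: thread B executes B2 (y = z + 1). Shared: x=5 y=5 z=4. PCs: A@1 B@2 C@1
Step 5: thread A executes A2 (z = z + 4). Shared: x=5 y=5 z=8. PCs: A@2 B@2 C@1
Step 6: thread C executes C2 (y = y + 5). Shared: x=5 y=10 z=8. PCs: A@2 B@2 C@2
Step 7: thread A executes A3 (z = 9). Shared: x=5 y=10 z=9. PCs: A@3 B@2 C@2
Step 8: thread C executes C3 (z = 2). Shared: x=5 y=10 z=2. PCs: A@3 B@2 C@3
Step 9: thread A executes A4 (x = y). Shared: x=10 y=10 z=2. PCs: A@4 B@2 C@3
Step 10: thread B executes B3 (z = z - 1). Shared: x=10 y=10 z=1. PCs: A@4 B@3 C@3

Answer: x=10 y=10 z=1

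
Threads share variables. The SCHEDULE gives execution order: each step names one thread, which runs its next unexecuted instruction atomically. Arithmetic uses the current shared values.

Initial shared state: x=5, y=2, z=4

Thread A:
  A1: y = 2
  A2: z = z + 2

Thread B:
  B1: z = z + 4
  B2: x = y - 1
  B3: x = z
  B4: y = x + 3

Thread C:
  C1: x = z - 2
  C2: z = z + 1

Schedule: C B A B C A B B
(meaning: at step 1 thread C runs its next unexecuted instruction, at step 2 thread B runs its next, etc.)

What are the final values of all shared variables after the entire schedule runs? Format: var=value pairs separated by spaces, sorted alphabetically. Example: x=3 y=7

Answer: x=11 y=14 z=11

Derivation:
Step 1: thread C executes C1 (x = z - 2). Shared: x=2 y=2 z=4. PCs: A@0 B@0 C@1
Step 2: thread B executes B1 (z = z + 4). Shared: x=2 y=2 z=8. PCs: A@0 B@1 C@1
Step 3: thread A executes A1 (y = 2). Shared: x=2 y=2 z=8. PCs: A@1 B@1 C@1
Step 4: thread B executes B2 (x = y - 1). Shared: x=1 y=2 z=8. PCs: A@1 B@2 C@1
Step 5: thread C executes C2 (z = z + 1). Shared: x=1 y=2 z=9. PCs: A@1 B@2 C@2
Step 6: thread A executes A2 (z = z + 2). Shared: x=1 y=2 z=11. PCs: A@2 B@2 C@2
Step 7: thread B executes B3 (x = z). Shared: x=11 y=2 z=11. PCs: A@2 B@3 C@2
Step 8: thread B executes B4 (y = x + 3). Shared: x=11 y=14 z=11. PCs: A@2 B@4 C@2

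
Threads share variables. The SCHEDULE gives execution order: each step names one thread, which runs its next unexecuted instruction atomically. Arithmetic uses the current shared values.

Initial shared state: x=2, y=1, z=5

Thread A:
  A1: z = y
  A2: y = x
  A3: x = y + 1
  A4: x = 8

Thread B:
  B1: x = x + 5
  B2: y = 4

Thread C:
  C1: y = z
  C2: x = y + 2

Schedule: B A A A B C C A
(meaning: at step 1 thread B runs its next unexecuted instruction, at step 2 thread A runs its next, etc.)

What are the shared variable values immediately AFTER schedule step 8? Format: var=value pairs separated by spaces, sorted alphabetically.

Answer: x=8 y=1 z=1

Derivation:
Step 1: thread B executes B1 (x = x + 5). Shared: x=7 y=1 z=5. PCs: A@0 B@1 C@0
Step 2: thread A executes A1 (z = y). Shared: x=7 y=1 z=1. PCs: A@1 B@1 C@0
Step 3: thread A executes A2 (y = x). Shared: x=7 y=7 z=1. PCs: A@2 B@1 C@0
Step 4: thread A executes A3 (x = y + 1). Shared: x=8 y=7 z=1. PCs: A@3 B@1 C@0
Step 5: thread B executes B2 (y = 4). Shared: x=8 y=4 z=1. PCs: A@3 B@2 C@0
Step 6: thread C executes C1 (y = z). Shared: x=8 y=1 z=1. PCs: A@3 B@2 C@1
Step 7: thread C executes C2 (x = y + 2). Shared: x=3 y=1 z=1. PCs: A@3 B@2 C@2
Step 8: thread A executes A4 (x = 8). Shared: x=8 y=1 z=1. PCs: A@4 B@2 C@2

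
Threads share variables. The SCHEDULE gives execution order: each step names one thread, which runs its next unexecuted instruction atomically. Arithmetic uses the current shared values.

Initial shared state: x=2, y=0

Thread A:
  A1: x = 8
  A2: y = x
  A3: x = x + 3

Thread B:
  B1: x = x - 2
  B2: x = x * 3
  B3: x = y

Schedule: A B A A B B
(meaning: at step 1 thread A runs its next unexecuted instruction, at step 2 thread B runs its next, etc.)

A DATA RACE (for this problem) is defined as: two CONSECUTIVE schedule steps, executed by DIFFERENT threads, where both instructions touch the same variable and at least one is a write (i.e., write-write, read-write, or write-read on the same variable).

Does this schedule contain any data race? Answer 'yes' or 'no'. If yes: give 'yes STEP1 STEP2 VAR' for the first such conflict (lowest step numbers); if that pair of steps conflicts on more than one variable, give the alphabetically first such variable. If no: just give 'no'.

Answer: yes 1 2 x

Derivation:
Steps 1,2: A(x = 8) vs B(x = x - 2). RACE on x (W-W).
Steps 2,3: B(x = x - 2) vs A(y = x). RACE on x (W-R).
Steps 3,4: same thread (A). No race.
Steps 4,5: A(x = x + 3) vs B(x = x * 3). RACE on x (W-W).
Steps 5,6: same thread (B). No race.
First conflict at steps 1,2.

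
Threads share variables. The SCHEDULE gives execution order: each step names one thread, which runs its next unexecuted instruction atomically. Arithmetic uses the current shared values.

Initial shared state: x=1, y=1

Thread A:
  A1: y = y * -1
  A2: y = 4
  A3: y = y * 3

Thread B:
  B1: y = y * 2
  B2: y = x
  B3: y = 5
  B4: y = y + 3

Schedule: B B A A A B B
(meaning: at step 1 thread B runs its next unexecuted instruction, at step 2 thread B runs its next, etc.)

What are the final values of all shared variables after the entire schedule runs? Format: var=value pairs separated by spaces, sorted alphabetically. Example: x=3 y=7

Answer: x=1 y=8

Derivation:
Step 1: thread B executes B1 (y = y * 2). Shared: x=1 y=2. PCs: A@0 B@1
Step 2: thread B executes B2 (y = x). Shared: x=1 y=1. PCs: A@0 B@2
Step 3: thread A executes A1 (y = y * -1). Shared: x=1 y=-1. PCs: A@1 B@2
Step 4: thread A executes A2 (y = 4). Shared: x=1 y=4. PCs: A@2 B@2
Step 5: thread A executes A3 (y = y * 3). Shared: x=1 y=12. PCs: A@3 B@2
Step 6: thread B executes B3 (y = 5). Shared: x=1 y=5. PCs: A@3 B@3
Step 7: thread B executes B4 (y = y + 3). Shared: x=1 y=8. PCs: A@3 B@4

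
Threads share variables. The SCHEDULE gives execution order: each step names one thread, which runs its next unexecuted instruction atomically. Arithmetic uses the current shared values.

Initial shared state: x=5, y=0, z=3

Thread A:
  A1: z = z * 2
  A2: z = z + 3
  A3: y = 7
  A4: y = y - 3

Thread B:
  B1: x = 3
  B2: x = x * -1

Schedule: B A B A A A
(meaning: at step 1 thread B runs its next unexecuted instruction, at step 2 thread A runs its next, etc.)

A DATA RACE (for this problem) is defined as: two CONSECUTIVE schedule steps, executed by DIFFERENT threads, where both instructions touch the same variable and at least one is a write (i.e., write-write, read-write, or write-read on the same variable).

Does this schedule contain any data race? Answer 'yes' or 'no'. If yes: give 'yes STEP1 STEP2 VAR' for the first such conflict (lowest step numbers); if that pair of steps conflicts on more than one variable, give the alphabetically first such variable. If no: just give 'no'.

Answer: no

Derivation:
Steps 1,2: B(r=-,w=x) vs A(r=z,w=z). No conflict.
Steps 2,3: A(r=z,w=z) vs B(r=x,w=x). No conflict.
Steps 3,4: B(r=x,w=x) vs A(r=z,w=z). No conflict.
Steps 4,5: same thread (A). No race.
Steps 5,6: same thread (A). No race.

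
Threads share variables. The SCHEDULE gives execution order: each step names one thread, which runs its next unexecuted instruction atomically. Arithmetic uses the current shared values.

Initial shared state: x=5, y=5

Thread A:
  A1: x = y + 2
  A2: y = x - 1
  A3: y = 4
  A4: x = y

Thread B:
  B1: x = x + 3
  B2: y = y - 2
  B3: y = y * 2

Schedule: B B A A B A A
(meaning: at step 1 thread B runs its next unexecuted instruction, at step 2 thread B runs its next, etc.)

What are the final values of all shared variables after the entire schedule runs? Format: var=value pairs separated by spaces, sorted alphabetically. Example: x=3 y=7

Answer: x=4 y=4

Derivation:
Step 1: thread B executes B1 (x = x + 3). Shared: x=8 y=5. PCs: A@0 B@1
Step 2: thread B executes B2 (y = y - 2). Shared: x=8 y=3. PCs: A@0 B@2
Step 3: thread A executes A1 (x = y + 2). Shared: x=5 y=3. PCs: A@1 B@2
Step 4: thread A executes A2 (y = x - 1). Shared: x=5 y=4. PCs: A@2 B@2
Step 5: thread B executes B3 (y = y * 2). Shared: x=5 y=8. PCs: A@2 B@3
Step 6: thread A executes A3 (y = 4). Shared: x=5 y=4. PCs: A@3 B@3
Step 7: thread A executes A4 (x = y). Shared: x=4 y=4. PCs: A@4 B@3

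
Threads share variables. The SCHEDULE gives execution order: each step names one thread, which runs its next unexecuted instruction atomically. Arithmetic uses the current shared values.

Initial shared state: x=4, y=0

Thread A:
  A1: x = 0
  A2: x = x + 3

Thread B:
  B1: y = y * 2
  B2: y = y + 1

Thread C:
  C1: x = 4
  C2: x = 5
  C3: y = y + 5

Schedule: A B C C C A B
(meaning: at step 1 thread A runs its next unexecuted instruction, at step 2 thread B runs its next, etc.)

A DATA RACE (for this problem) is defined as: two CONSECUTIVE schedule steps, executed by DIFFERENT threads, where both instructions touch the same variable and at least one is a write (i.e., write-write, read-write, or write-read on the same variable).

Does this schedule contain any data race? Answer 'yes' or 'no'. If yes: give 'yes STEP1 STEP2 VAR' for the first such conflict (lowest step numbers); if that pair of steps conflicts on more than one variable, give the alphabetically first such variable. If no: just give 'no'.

Answer: no

Derivation:
Steps 1,2: A(r=-,w=x) vs B(r=y,w=y). No conflict.
Steps 2,3: B(r=y,w=y) vs C(r=-,w=x). No conflict.
Steps 3,4: same thread (C). No race.
Steps 4,5: same thread (C). No race.
Steps 5,6: C(r=y,w=y) vs A(r=x,w=x). No conflict.
Steps 6,7: A(r=x,w=x) vs B(r=y,w=y). No conflict.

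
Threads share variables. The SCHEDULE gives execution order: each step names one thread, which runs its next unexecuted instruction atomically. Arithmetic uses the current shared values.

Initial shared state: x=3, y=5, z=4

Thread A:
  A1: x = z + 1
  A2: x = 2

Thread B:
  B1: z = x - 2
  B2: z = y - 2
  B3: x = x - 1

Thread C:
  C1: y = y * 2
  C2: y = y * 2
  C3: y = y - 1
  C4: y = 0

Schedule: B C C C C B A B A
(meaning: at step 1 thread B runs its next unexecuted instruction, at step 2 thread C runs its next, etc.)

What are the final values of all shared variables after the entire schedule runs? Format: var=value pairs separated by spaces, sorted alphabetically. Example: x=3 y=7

Step 1: thread B executes B1 (z = x - 2). Shared: x=3 y=5 z=1. PCs: A@0 B@1 C@0
Step 2: thread C executes C1 (y = y * 2). Shared: x=3 y=10 z=1. PCs: A@0 B@1 C@1
Step 3: thread C executes C2 (y = y * 2). Shared: x=3 y=20 z=1. PCs: A@0 B@1 C@2
Step 4: thread C executes C3 (y = y - 1). Shared: x=3 y=19 z=1. PCs: A@0 B@1 C@3
Step 5: thread C executes C4 (y = 0). Shared: x=3 y=0 z=1. PCs: A@0 B@1 C@4
Step 6: thread B executes B2 (z = y - 2). Shared: x=3 y=0 z=-2. PCs: A@0 B@2 C@4
Step 7: thread A executes A1 (x = z + 1). Shared: x=-1 y=0 z=-2. PCs: A@1 B@2 C@4
Step 8: thread B executes B3 (x = x - 1). Shared: x=-2 y=0 z=-2. PCs: A@1 B@3 C@4
Step 9: thread A executes A2 (x = 2). Shared: x=2 y=0 z=-2. PCs: A@2 B@3 C@4

Answer: x=2 y=0 z=-2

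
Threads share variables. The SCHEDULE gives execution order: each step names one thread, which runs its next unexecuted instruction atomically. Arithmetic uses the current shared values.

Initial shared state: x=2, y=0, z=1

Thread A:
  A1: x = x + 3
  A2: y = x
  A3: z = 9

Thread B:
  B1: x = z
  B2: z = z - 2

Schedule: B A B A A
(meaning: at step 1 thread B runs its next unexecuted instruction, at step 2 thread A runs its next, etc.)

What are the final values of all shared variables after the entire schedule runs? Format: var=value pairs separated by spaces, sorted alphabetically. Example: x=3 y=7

Step 1: thread B executes B1 (x = z). Shared: x=1 y=0 z=1. PCs: A@0 B@1
Step 2: thread A executes A1 (x = x + 3). Shared: x=4 y=0 z=1. PCs: A@1 B@1
Step 3: thread B executes B2 (z = z - 2). Shared: x=4 y=0 z=-1. PCs: A@1 B@2
Step 4: thread A executes A2 (y = x). Shared: x=4 y=4 z=-1. PCs: A@2 B@2
Step 5: thread A executes A3 (z = 9). Shared: x=4 y=4 z=9. PCs: A@3 B@2

Answer: x=4 y=4 z=9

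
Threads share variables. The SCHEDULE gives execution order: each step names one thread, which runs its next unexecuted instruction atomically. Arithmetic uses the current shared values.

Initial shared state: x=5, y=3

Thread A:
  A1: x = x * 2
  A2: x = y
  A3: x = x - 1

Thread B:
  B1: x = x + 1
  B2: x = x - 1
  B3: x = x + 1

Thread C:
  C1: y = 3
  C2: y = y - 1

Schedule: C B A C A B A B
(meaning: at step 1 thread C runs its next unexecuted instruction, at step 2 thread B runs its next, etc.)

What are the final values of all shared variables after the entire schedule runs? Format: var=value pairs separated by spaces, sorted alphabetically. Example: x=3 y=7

Step 1: thread C executes C1 (y = 3). Shared: x=5 y=3. PCs: A@0 B@0 C@1
Step 2: thread B executes B1 (x = x + 1). Shared: x=6 y=3. PCs: A@0 B@1 C@1
Step 3: thread A executes A1 (x = x * 2). Shared: x=12 y=3. PCs: A@1 B@1 C@1
Step 4: thread C executes C2 (y = y - 1). Shared: x=12 y=2. PCs: A@1 B@1 C@2
Step 5: thread A executes A2 (x = y). Shared: x=2 y=2. PCs: A@2 B@1 C@2
Step 6: thread B executes B2 (x = x - 1). Shared: x=1 y=2. PCs: A@2 B@2 C@2
Step 7: thread A executes A3 (x = x - 1). Shared: x=0 y=2. PCs: A@3 B@2 C@2
Step 8: thread B executes B3 (x = x + 1). Shared: x=1 y=2. PCs: A@3 B@3 C@2

Answer: x=1 y=2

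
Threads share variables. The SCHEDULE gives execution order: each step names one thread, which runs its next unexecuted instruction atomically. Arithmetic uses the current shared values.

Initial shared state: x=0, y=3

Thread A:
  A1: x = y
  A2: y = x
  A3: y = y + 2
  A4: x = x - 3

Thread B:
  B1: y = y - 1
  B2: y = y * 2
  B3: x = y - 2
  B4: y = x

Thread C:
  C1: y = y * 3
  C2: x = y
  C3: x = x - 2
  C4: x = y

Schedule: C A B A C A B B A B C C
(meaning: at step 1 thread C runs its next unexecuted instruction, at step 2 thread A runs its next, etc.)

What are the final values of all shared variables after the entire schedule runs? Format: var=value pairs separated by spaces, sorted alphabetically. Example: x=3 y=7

Answer: x=17 y=17

Derivation:
Step 1: thread C executes C1 (y = y * 3). Shared: x=0 y=9. PCs: A@0 B@0 C@1
Step 2: thread A executes A1 (x = y). Shared: x=9 y=9. PCs: A@1 B@0 C@1
Step 3: thread B executes B1 (y = y - 1). Shared: x=9 y=8. PCs: A@1 B@1 C@1
Step 4: thread A executes A2 (y = x). Shared: x=9 y=9. PCs: A@2 B@1 C@1
Step 5: thread C executes C2 (x = y). Shared: x=9 y=9. PCs: A@2 B@1 C@2
Step 6: thread A executes A3 (y = y + 2). Shared: x=9 y=11. PCs: A@3 B@1 C@2
Step 7: thread B executes B2 (y = y * 2). Shared: x=9 y=22. PCs: A@3 B@2 C@2
Step 8: thread B executes B3 (x = y - 2). Shared: x=20 y=22. PCs: A@3 B@3 C@2
Step 9: thread A executes A4 (x = x - 3). Shared: x=17 y=22. PCs: A@4 B@3 C@2
Step 10: thread B executes B4 (y = x). Shared: x=17 y=17. PCs: A@4 B@4 C@2
Step 11: thread C executes C3 (x = x - 2). Shared: x=15 y=17. PCs: A@4 B@4 C@3
Step 12: thread C executes C4 (x = y). Shared: x=17 y=17. PCs: A@4 B@4 C@4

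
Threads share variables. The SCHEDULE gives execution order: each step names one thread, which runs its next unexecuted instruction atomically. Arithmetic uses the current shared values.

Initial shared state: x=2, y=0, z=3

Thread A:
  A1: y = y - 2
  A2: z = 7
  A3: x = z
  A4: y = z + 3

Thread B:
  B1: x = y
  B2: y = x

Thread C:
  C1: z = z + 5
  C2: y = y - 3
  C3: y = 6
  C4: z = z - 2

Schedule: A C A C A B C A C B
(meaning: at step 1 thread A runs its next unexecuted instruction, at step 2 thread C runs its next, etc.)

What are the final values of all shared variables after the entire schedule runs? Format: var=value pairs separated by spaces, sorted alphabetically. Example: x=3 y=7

Answer: x=-5 y=-5 z=5

Derivation:
Step 1: thread A executes A1 (y = y - 2). Shared: x=2 y=-2 z=3. PCs: A@1 B@0 C@0
Step 2: thread C executes C1 (z = z + 5). Shared: x=2 y=-2 z=8. PCs: A@1 B@0 C@1
Step 3: thread A executes A2 (z = 7). Shared: x=2 y=-2 z=7. PCs: A@2 B@0 C@1
Step 4: thread C executes C2 (y = y - 3). Shared: x=2 y=-5 z=7. PCs: A@2 B@0 C@2
Step 5: thread A executes A3 (x = z). Shared: x=7 y=-5 z=7. PCs: A@3 B@0 C@2
Step 6: thread B executes B1 (x = y). Shared: x=-5 y=-5 z=7. PCs: A@3 B@1 C@2
Step 7: thread C executes C3 (y = 6). Shared: x=-5 y=6 z=7. PCs: A@3 B@1 C@3
Step 8: thread A executes A4 (y = z + 3). Shared: x=-5 y=10 z=7. PCs: A@4 B@1 C@3
Step 9: thread C executes C4 (z = z - 2). Shared: x=-5 y=10 z=5. PCs: A@4 B@1 C@4
Step 10: thread B executes B2 (y = x). Shared: x=-5 y=-5 z=5. PCs: A@4 B@2 C@4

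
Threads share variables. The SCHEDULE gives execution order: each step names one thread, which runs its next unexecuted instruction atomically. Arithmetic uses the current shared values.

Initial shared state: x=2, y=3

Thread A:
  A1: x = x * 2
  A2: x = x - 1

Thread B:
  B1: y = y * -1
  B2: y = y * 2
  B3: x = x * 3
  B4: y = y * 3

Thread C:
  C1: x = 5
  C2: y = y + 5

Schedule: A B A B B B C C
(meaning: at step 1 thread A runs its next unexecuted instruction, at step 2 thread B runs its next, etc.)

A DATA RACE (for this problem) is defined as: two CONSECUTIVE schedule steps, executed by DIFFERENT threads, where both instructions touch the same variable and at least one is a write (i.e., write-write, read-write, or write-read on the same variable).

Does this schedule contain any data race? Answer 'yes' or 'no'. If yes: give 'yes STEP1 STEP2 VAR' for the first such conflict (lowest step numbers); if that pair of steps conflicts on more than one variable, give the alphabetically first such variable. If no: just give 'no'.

Steps 1,2: A(r=x,w=x) vs B(r=y,w=y). No conflict.
Steps 2,3: B(r=y,w=y) vs A(r=x,w=x). No conflict.
Steps 3,4: A(r=x,w=x) vs B(r=y,w=y). No conflict.
Steps 4,5: same thread (B). No race.
Steps 5,6: same thread (B). No race.
Steps 6,7: B(r=y,w=y) vs C(r=-,w=x). No conflict.
Steps 7,8: same thread (C). No race.

Answer: no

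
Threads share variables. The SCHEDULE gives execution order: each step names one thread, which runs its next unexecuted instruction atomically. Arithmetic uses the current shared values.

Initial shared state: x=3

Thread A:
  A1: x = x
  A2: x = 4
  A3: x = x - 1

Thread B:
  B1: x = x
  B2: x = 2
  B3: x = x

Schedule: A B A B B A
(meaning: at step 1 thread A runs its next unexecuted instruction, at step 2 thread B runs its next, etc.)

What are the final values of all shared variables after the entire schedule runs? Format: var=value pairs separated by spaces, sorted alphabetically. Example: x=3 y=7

Step 1: thread A executes A1 (x = x). Shared: x=3. PCs: A@1 B@0
Step 2: thread B executes B1 (x = x). Shared: x=3. PCs: A@1 B@1
Step 3: thread A executes A2 (x = 4). Shared: x=4. PCs: A@2 B@1
Step 4: thread B executes B2 (x = 2). Shared: x=2. PCs: A@2 B@2
Step 5: thread B executes B3 (x = x). Shared: x=2. PCs: A@2 B@3
Step 6: thread A executes A3 (x = x - 1). Shared: x=1. PCs: A@3 B@3

Answer: x=1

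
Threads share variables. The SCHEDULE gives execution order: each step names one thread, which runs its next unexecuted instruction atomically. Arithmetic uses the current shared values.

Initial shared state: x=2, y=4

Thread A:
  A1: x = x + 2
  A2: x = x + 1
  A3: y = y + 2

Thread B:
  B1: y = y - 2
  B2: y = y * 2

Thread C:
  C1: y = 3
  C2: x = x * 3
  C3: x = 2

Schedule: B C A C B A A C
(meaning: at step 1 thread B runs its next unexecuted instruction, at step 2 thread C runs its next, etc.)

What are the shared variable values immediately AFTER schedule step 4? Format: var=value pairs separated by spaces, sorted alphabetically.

Step 1: thread B executes B1 (y = y - 2). Shared: x=2 y=2. PCs: A@0 B@1 C@0
Step 2: thread C executes C1 (y = 3). Shared: x=2 y=3. PCs: A@0 B@1 C@1
Step 3: thread A executes A1 (x = x + 2). Shared: x=4 y=3. PCs: A@1 B@1 C@1
Step 4: thread C executes C2 (x = x * 3). Shared: x=12 y=3. PCs: A@1 B@1 C@2

Answer: x=12 y=3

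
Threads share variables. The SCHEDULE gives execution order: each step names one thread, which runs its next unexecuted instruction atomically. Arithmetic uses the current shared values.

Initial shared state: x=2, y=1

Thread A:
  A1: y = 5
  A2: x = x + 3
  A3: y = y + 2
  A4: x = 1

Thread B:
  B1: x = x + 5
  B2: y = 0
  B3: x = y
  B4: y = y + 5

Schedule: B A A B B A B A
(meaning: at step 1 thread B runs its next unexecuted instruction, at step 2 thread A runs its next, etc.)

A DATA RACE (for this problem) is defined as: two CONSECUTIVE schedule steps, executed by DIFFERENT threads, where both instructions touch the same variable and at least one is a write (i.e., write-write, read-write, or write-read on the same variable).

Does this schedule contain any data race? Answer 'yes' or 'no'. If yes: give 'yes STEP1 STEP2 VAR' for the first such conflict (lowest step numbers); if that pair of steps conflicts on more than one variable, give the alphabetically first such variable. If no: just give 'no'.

Answer: yes 5 6 y

Derivation:
Steps 1,2: B(r=x,w=x) vs A(r=-,w=y). No conflict.
Steps 2,3: same thread (A). No race.
Steps 3,4: A(r=x,w=x) vs B(r=-,w=y). No conflict.
Steps 4,5: same thread (B). No race.
Steps 5,6: B(x = y) vs A(y = y + 2). RACE on y (R-W).
Steps 6,7: A(y = y + 2) vs B(y = y + 5). RACE on y (W-W).
Steps 7,8: B(r=y,w=y) vs A(r=-,w=x). No conflict.
First conflict at steps 5,6.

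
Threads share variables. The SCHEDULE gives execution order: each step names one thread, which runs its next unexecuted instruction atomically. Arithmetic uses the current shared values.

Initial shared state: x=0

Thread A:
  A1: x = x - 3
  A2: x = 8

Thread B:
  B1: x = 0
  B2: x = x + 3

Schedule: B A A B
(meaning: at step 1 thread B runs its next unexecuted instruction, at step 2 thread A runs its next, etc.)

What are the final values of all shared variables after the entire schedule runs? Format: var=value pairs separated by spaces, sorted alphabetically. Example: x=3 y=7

Answer: x=11

Derivation:
Step 1: thread B executes B1 (x = 0). Shared: x=0. PCs: A@0 B@1
Step 2: thread A executes A1 (x = x - 3). Shared: x=-3. PCs: A@1 B@1
Step 3: thread A executes A2 (x = 8). Shared: x=8. PCs: A@2 B@1
Step 4: thread B executes B2 (x = x + 3). Shared: x=11. PCs: A@2 B@2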